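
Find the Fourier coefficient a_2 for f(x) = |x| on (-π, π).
a_2 = (1/π) ∫_{-π}^{π} f(x)·cos(2x) dx.
Evaluate the integral (use parity and integration by parts as needed): a_2 = 0.

Final answer: 0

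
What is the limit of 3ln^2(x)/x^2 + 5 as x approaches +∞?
The quotient is an ∞/∞ indeterminate form as x → +∞.
The polynomial denominator x^2 dominates the logarithmic numerator (any positive power of x ≫ ln^2(x) as x → ∞), so the quotient → 0.
Adding the constant: 0 + 5 = 5. Limit = 5.

Final answer: 5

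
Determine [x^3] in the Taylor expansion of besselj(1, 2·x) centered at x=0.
Expand to order 3: besselj(1, 2·x) = -x^3/2 + x + O(x^4).
The coefficient of x^3 is -1/2.

Final answer: -1/2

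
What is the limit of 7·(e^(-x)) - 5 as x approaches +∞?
Evaluate the dominant behaviour as x → +∞; each term tends to a finite value or vanishes.
Limit = -5.

Final answer: -5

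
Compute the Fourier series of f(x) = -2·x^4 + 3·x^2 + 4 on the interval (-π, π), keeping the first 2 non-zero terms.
(-108 + 16·π^2)·cos(x) - 2·π^4/5 + 4 + π^2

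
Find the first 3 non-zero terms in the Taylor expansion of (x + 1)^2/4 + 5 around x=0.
x^2/4 + x/2 + 21/4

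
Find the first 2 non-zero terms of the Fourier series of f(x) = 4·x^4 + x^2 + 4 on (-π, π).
(188 - 32·π^2)·cos(x) + π^2/3 + 4 + 4·π^4/5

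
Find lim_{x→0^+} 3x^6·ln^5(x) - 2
The product is a 0·∞ indeterminate form at x → 0⁺.
Rewrite the product as 3·ln^5(x) / x^(-6) and apply L'Hôpital, or use the standard hierarchy x^(-6) ≫ |ln x|^5 as x → 0⁺.
The indeterminate product → 0, so the limit = -2.

Final answer: -2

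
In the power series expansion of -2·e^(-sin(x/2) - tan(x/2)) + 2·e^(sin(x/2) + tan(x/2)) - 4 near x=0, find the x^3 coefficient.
Expand to order 3: -2·e^(-sin(x/2) - tan(x/2)) + 2·e^(sin(x/2) + tan(x/2)) - 4 = 3·x^3/4 + 4·x - 4 + O(x^4).
The coefficient of x^3 is 3/4.

Final answer: 3/4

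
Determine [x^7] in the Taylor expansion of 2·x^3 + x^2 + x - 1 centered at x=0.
Expand to order 7: 2·x^3 + x^2 + x - 1 = 2·x^3 + x^2 + x - 1 + O(x^8).
The coefficient of x^7 is 0.

Final answer: 0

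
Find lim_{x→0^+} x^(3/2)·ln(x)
This is a 0·∞ indeterminate form at x → 0⁺.
Rewrite the product as ln(x) / x^(-3/2) and apply L'Hôpital, or use the standard hierarchy x^(-3/2) ≫ |ln x| as x → 0⁺.
The indeterminate product → 0, so the limit = 0.

Final answer: 0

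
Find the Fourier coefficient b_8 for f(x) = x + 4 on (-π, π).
b_8 = (1/π) ∫_{-π}^{π} f(x)·sin(8x) dx.
Evaluate the integral (use parity and integration by parts as needed): b_8 = -1/4.

Final answer: -1/4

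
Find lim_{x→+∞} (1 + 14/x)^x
As x → +∞: this is the defining limit (1 + 14/x)^x → e^14.
Limit = e^(14).

Final answer: e^(14)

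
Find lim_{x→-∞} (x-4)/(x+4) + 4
Evaluate the dominant behaviour as x → -∞; each term tends to a finite value or vanishes.
Limit = 5.

Final answer: 5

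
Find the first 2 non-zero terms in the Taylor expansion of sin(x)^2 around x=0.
-x^4/3 + x^2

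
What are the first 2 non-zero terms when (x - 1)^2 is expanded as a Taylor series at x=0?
1 - 2·x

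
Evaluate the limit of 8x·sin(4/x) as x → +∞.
As x → +∞: let u = 4/x → 0⁺; then 8·x·sin(4/x) = 8·4·sin(u)/u → 8·4·1 = 32.
Limit = 32.

Final answer: 32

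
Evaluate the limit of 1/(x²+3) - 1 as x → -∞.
Evaluate the dominant behaviour as x → -∞; each term tends to a finite value or vanishes.
Limit = -1.

Final answer: -1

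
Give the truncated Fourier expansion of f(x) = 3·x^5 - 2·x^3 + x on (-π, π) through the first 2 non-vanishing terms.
(-124·π^2 + 6·π^4 + 746)·sin(x) + (-3·π^4 - 53/2 + 17·π^2)·sin(2·x)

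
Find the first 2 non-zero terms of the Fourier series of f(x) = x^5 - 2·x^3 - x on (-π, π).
(-44·π^2 + 2·π^4 + 262)·sin(x) + (-π^4 - 19/2 + 7·π^2)·sin(2·x)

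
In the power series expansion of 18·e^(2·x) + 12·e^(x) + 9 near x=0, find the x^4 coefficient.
Expand to order 4: 18·e^(2·x) + 12·e^(x) + 9 = 25·x^4/2 + 26·x^3 + 42·x^2 + 48·x + 39 + O(x^5).
The coefficient of x^4 is 25/2.

Final answer: 25/2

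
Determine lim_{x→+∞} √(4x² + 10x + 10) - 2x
As x → +∞: multiply by the conjugate to get (10x+10)/(√(4x²+10x+10)+2x); the denominator ~ 4x, so the limit is 10/4 = 5/2.
Limit = 5/2.

Final answer: 5/2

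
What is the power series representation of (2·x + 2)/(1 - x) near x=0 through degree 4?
4·x^4 + 4·x^3 + 4·x^2 + 4·x + 2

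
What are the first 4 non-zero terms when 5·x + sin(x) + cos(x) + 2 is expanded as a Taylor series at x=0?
-x^3/6 - x^2/2 + 6·x + 3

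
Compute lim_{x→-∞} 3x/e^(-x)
This is an ∞/∞ indeterminate form as x → -∞.
Compare growth rates of the dominant terms (exponentials ≫ polynomials ≫ logarithms), or apply L'Hôpital's rule; the quotient → 0.
Limit = 0.

Final answer: 0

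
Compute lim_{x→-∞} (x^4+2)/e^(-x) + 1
The quotient is an ∞/∞ indeterminate form as x → -∞.
Compare growth rates of the dominant terms (exponentials ≫ polynomials ≫ logarithms), or apply L'Hôpital's rule; the quotient → 0.
Adding the constant: 0 + 1 = 1. Limit = 1.

Final answer: 1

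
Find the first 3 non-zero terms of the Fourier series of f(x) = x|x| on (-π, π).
(-8 + 2·π^2)·sin(x)/π - π·sin(2·x) + (-8 + 18·π^2)·sin(3·x)/(27·π)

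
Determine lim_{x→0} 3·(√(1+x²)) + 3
Direct substitution at x = 0 gives 6.

Final answer: 6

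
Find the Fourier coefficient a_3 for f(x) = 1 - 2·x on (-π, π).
a_3 = (1/π) ∫_{-π}^{π} f(x)·cos(3x) dx.
Evaluate the integral (use parity and integration by parts as needed): a_3 = 0.

Final answer: 0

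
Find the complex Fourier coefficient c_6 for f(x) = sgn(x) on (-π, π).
Compute the real Fourier coefficients first: a_6 = 0, b_6 = 0.
Then c_6 = (a_6 − i·b_6)/2 = 0.

Final answer: 0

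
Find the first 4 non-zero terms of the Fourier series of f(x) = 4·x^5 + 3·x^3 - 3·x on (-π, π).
(-154·π^2 + 8·π^4 + 918)·sin(x) + (-4·π^4 - 45/2 + 17·π^2)·sin(2·x) + (-106·π^2/27 + 50/81 + 8·π^4/3)·sin(3·x) + (-2·π^4 + 9/8 + π^2)·sin(4·x)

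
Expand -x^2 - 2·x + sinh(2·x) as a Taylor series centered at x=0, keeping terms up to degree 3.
4·x^3/3 - x^2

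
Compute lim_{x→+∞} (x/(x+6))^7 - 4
As x → +∞: x/(x+6) = 1/(1 + 6/x) → 1, and the 7th power of a limit-1 base also → 1; with the additive constant, 1 - 4 = -3.
Limit = -3.

Final answer: -3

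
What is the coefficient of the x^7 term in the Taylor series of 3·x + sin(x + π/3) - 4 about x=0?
Expand to order 7: 3·x + sin(x + π/3) - 4 = -x^7/10080 - √(3)·x^6/1440 + x^5/240 + √(3)·x^4/48 - x^3/12 - √(3)·x^2/4 + 7·x/2 - 4 + √(3)/2 + O(x^8).
The coefficient of x^7 is -1/10080.

Final answer: -1/10080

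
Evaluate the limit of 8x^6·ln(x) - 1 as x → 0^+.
The product is a 0·∞ indeterminate form at x → 0⁺.
Rewrite the product as 8·ln(x) / x^(-6) and apply L'Hôpital, or use the standard hierarchy x^(-6) ≫ |ln x| as x → 0⁺.
The indeterminate product → 0, so the limit = -1.

Final answer: -1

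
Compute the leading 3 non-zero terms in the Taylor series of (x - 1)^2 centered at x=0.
x^2 - 2·x + 1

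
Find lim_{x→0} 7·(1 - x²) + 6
Direct substitution at x = 0 gives 13.

Final answer: 13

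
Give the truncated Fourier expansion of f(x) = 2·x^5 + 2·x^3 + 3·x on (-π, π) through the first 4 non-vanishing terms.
(-76·π^2 + 4·π^4 + 462)·sin(x) + (-2·π^4 - 15 + 8·π^2)·sin(2·x) + (-44·π^2/27 + 250/81 + 4·π^4/3)·sin(3·x) + (-π^4 - 51/32 + π^2/4)·sin(4·x)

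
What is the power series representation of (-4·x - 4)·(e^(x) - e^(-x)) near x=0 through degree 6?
-x^6/15 - x^5/15 - 4·x^4/3 - 4·x^3/3 - 8·x^2 - 8·x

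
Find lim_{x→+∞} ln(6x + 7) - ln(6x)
This is an ∞ − ∞ indeterminate form.
Combine the logarithms: ln(6x+7) − ln(6x) = ln((6x+7)/(6x)) = ln(1 + 7/(6x)) → ln(1) = 0.
Limit = 0.

Final answer: 0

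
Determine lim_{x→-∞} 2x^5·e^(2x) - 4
The product is a 0·∞ indeterminate form at x → -∞.
Rewrite the product as 2x^5 / e^(-2x) (an ∞/∞ form) and apply L'Hôpital, or use the standard hierarchy e^(2|x|) ≫ |x^5| as x → -∞.
The indeterminate product → 0, so the limit = -4.

Final answer: -4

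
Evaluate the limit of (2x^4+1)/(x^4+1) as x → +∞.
This is an ∞/∞ indeterminate form as x → +∞.
Divide numerator and denominator by x^4 and let the lower-order terms vanish; the leading terms give 2/1 = 2.
Limit = 2.

Final answer: 2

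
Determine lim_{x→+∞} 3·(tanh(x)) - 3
Evaluate the dominant behaviour as x → +∞; each term tends to a finite value or vanishes.
Limit = 0.

Final answer: 0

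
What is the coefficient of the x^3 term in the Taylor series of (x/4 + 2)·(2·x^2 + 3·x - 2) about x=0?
Expand to order 3: (x/4 + 2)·(2·x^2 + 3·x - 2) = x^3/2 + 19·x^2/4 + 11·x/2 - 4 + O(x^4).
The coefficient of x^3 is 1/2.

Final answer: 1/2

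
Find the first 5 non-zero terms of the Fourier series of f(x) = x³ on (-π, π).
(-12 + 2·π^2)·sin(x) + (3/2 - π^2)·sin(2·x) + (-4/9 + 2·π^2/3)·sin(3·x) + (3/16 - π^2/2)·sin(4·x) + (-12/125 + 2·π^2/5)·sin(5·x)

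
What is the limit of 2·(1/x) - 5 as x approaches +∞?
Evaluate the dominant behaviour as x → +∞; each term tends to a finite value or vanishes.
Limit = -5.

Final answer: -5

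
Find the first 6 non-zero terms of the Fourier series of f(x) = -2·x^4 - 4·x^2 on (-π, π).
(-80 + 16·π^2)·cos(x) + (2 - 4·π^2)·cos(2·x) + (16/27 + 16·π^2/9)·cos(3·x) + (-π^2 - 5/8)·cos(4·x) + (304/625 + 16·π^2/25)·cos(5·x) - 2·π^4/5 - 4·π^2/3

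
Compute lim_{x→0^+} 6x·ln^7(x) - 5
The product is a 0·∞ indeterminate form at x → 0⁺.
Rewrite the product as 6·ln^7(x) / x^(-1) and apply L'Hôpital, or use the standard hierarchy x^(-1) ≫ |ln x|^7 as x → 0⁺.
The indeterminate product → 0, so the limit = -5.

Final answer: -5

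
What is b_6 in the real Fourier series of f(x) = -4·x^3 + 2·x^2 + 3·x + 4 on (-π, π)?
b_6 = (1/π) ∫_{-π}^{π} f(x)·sin(6x) dx.
Evaluate the integral (use parity and integration by parts as needed): b_6 = -11/9 + 4·π^2/3.

Final answer: -11/9 + 4·π^2/3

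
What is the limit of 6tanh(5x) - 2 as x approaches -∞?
Evaluate the dominant behaviour as x → -∞; each term tends to a finite value or vanishes.
Limit = -8.

Final answer: -8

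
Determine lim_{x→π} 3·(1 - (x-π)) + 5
Direct substitution at x = π gives 8.

Final answer: 8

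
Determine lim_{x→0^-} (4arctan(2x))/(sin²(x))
Both numerator and denominator → 0 as x → 0^-; this is a 0/0 indeterminate form.
Expand each to leading order near x = 0: numerator ~ 8·x, denominator ~ x^2.
The limit of the ratio is -∞.

Final answer: -∞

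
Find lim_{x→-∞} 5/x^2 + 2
Evaluate the dominant behaviour as x → -∞; each term tends to a finite value or vanishes.
Limit = 2.

Final answer: 2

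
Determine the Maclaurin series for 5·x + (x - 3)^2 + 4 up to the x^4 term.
x^2 - x + 13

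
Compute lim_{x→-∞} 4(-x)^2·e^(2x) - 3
The product is a 0·∞ indeterminate form at x → -∞.
Rewrite the product as 4(-x)^2 / e^(-2x) (an ∞/∞ form) and apply L'Hôpital, or use the standard hierarchy e^(2|x|) ≫ |(-x)^2| as x → -∞.
The indeterminate product → 0, so the limit = -3.

Final answer: -3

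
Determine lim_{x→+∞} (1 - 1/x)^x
As x → +∞: this is the defining limit (1 - 1/x)^x → e^(-1).
Limit = e^(-1).

Final answer: e^(-1)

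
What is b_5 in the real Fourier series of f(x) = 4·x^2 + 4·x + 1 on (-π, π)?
b_5 = (1/π) ∫_{-π}^{π} f(x)·sin(5x) dx.
Evaluate the integral (use parity and integration by parts as needed): b_5 = 8/5.

Final answer: 8/5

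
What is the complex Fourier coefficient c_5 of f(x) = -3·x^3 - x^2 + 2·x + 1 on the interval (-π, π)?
Compute the real Fourier coefficients first: a_5 = 4/25, b_5 = 136/125 - 6·π^2/5.
Then c_5 = (a_5 − i·b_5)/2 = 2/25 - 68·i/125 + 3·i·π^2/5.

Final answer: 2/25 - 68·i/125 + 3·i·π^2/5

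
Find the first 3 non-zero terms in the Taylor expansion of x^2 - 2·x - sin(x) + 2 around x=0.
x^2 - 3·x + 2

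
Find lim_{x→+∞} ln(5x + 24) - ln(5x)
This is an ∞ − ∞ indeterminate form.
Combine the logarithms: ln(5x+24) − ln(5x) = ln((5x+24)/(5x)) = ln(1 + 24/(5x)) → ln(1) = 0.
Limit = 0.

Final answer: 0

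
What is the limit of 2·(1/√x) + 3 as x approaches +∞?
Evaluate the dominant behaviour as x → +∞; each term tends to a finite value or vanishes.
Limit = 3.

Final answer: 3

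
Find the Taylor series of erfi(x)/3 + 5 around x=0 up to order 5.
x^5/(15·√(π)) + 2·x^3/(9·√(π)) + 2·x/(3·√(π)) + 5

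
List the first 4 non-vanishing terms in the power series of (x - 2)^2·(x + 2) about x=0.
x^3 - 2·x^2 - 4·x + 8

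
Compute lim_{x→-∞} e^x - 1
Evaluate the dominant behaviour as x → -∞; each term tends to a finite value or vanishes.
Limit = -1.

Final answer: -1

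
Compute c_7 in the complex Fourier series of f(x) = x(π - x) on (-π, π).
Compute the real Fourier coefficients first: a_7 = 4/49, b_7 = 2·π/7.
Then c_7 = (a_7 − i·b_7)/2 = 2/49 - i·π/7.

Final answer: 2/49 - i·π/7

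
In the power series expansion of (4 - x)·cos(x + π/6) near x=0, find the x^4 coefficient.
Expand to order 4: (4 - x)·cos(x + π/6) = x^4·(-1/12 + √(3)/12) + x^3·(1/3 + √(3)/4) + x^2·(1/2 - √(3)) + x·(-2 - √(3)/2) + 2·√(3) + O(x^5).
The coefficient of x^4 is -1/12 + √(3)/12.

Final answer: -1/12 + √(3)/12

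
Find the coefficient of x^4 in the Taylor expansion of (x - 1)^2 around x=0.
Expand to order 4: (x - 1)^2 = x^2 - 2·x + 1 + O(x^5).
The coefficient of x^4 is 0.

Final answer: 0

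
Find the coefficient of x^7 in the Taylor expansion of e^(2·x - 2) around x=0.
Expand to order 7: e^(2·x - 2) = 8·x^7·e^(-2)/315 + 4·x^6·e^(-2)/45 + 4·x^5·e^(-2)/15 + 2·x^4·e^(-2)/3 + 4·x^3·e^(-2)/3 + 2·x^2·e^(-2) + 2·x·e^(-2) + e^(-2) + O(x^8).
The coefficient of x^7 is 8·e^(-2)/315.

Final answer: 8·e^(-2)/315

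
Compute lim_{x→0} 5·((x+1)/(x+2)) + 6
Direct substitution at x = 0 gives 17/2.

Final answer: 17/2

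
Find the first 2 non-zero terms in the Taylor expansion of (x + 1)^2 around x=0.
2·x + 1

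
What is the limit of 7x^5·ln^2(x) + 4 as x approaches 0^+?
The product is a 0·∞ indeterminate form at x → 0⁺.
Rewrite the product as 7·ln^2(x) / x^(-5) and apply L'Hôpital, or use the standard hierarchy x^(-5) ≫ |ln x|^2 as x → 0⁺.
The indeterminate product → 0, so the limit = 4.

Final answer: 4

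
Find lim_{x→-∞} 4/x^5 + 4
Evaluate the dominant behaviour as x → -∞; each term tends to a finite value or vanishes.
Limit = 4.

Final answer: 4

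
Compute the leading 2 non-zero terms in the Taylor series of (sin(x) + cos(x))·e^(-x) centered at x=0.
1 - x^2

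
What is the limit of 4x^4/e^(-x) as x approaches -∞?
This is an ∞/∞ indeterminate form as x → -∞.
Compare growth rates of the dominant terms (exponentials ≫ polynomials ≫ logarithms), or apply L'Hôpital's rule; the quotient → 0.
Limit = 0.

Final answer: 0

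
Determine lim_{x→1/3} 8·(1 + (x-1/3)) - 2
Direct substitution at x = 1/3 gives 6.

Final answer: 6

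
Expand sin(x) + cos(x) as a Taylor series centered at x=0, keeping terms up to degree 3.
-x^3/6 - x^2/2 + x + 1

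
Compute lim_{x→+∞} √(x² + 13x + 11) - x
This is an ∞ − ∞ indeterminate form.
Multiply and divide by the conjugate √(x²+13x + 11) + x; the x² terms cancel, leaving (13x + 11)/(√(x²+13x + 11)+x) → 13/2.
Limit = 13/2.

Final answer: 13/2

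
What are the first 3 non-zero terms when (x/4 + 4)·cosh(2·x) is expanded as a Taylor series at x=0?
8·x^2 + x/4 + 4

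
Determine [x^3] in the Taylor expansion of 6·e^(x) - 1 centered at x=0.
Expand to order 3: 6·e^(x) - 1 = x^3 + 3·x^2 + 6·x + 5 + O(x^4).
The coefficient of x^3 is 1.

Final answer: 1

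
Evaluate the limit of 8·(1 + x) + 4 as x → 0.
Direct substitution at x = 0 gives 12.

Final answer: 12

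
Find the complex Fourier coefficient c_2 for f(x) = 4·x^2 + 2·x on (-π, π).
Compute the real Fourier coefficients first: a_2 = 4, b_2 = -2.
Then c_2 = (a_2 − i·b_2)/2 = 2 + i.

Final answer: 2 + i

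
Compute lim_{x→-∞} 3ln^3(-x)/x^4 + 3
The quotient is an ∞/∞ indeterminate form as x → -∞.
Compare growth rates of the dominant terms (exponentials ≫ polynomials ≫ logarithms), or apply L'Hôpital's rule; the quotient → 0.
Adding the constant: 0 + 3 = 3. Limit = 3.

Final answer: 3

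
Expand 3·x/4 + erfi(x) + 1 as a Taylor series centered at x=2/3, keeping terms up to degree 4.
erfi(2/3) + 3/2 + (3·√(π) + 8·e^(4/9))·(x - 2/3)/(4·√(π)) + 4·e^(4/9)·(x - 2/3)^2/(3·√(π)) + 34·e^(4/9)·(x - 2/3)^3/(27·√(π)) + 70·e^(4/9)·(x - 2/3)^4/(81·√(π))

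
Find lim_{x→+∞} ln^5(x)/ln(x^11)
This is an ∞/∞ indeterminate form as x → +∞.
Write ln(x^11) = 11·ln(x), reducing the quotient to ln^4(x)/11 → ∞.
Limit = ∞.

Final answer: ∞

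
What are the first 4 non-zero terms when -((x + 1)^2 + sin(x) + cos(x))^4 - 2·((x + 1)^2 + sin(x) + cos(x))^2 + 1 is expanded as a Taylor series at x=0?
-862·x^3/3 - 254·x^2 - 120·x - 23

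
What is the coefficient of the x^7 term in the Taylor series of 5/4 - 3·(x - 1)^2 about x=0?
Expand to order 7: 5/4 - 3·(x - 1)^2 = -3·x^2 + 6·x - 7/4 + O(x^8).
The coefficient of x^7 is 0.

Final answer: 0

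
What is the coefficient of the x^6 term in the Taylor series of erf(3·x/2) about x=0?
Expand to order 6: erf(3·x/2) = 243·x^5/(160·√(π)) - 9·x^3/(4·√(π)) + 3·x/√(π) + O(x^7).
The coefficient of x^6 is 0.

Final answer: 0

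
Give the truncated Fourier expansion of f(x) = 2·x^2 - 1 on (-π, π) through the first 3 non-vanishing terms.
-8·cos(x) + 2·cos(2·x) - 1 + 2·π^2/3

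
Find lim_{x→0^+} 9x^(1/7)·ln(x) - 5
The product is a 0·∞ indeterminate form at x → 0⁺.
Rewrite the product as 9·ln(x) / x^(-1/7) and apply L'Hôpital, or use the standard hierarchy x^(-1/7) ≫ |ln x| as x → 0⁺.
The indeterminate product → 0, so the limit = -5.

Final answer: -5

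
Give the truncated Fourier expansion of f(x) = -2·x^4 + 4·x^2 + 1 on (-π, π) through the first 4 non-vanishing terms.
(-112 + 16·π^2)·cos(x) + (10 - 4·π^2)·cos(2·x) + (-80/27 + 16·π^2/9)·cos(3·x) - 2·π^4/5 + 1 + 4·π^2/3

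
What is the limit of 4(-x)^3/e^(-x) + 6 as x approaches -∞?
The quotient is an ∞/∞ indeterminate form as x → -∞.
Compare growth rates of the dominant terms (exponentials ≫ polynomials ≫ logarithms), or apply L'Hôpital's rule; the quotient → 0.
Adding the constant: 0 + 6 = 6. Limit = 6.

Final answer: 6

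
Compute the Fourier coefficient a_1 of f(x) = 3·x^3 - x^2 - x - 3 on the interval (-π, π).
a_1 = (1/π) ∫_{-π}^{π} f(x)·cos(1x) dx.
Evaluate the integral (use parity and integration by parts as needed): a_1 = 4.

Final answer: 4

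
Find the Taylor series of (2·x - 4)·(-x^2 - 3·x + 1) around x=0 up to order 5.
-2·x^3 - 2·x^2 + 14·x - 4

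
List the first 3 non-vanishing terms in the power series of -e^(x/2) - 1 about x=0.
-x^2/8 - x/2 - 2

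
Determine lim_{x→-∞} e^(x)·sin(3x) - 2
Evaluate the dominant behaviour as x → -∞; each term tends to a finite value or vanishes.
Limit = -2.

Final answer: -2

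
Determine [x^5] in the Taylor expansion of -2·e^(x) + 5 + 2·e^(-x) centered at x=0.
Expand to order 5: -2·e^(x) + 5 + 2·e^(-x) = -x^5/30 - 2·x^3/3 - 4·x + 5 + O(x^6).
The coefficient of x^5 is -1/30.

Final answer: -1/30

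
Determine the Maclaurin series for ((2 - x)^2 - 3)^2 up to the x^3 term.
-8·x^3 + 18·x^2 - 8·x + 1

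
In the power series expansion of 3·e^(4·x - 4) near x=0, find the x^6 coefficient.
Expand to order 6: 3·e^(4·x - 4) = 256·x^6·e^(-4)/15 + 128·x^5·e^(-4)/5 + 32·x^4·e^(-4) + 32·x^3·e^(-4) + 24·x^2·e^(-4) + 12·x·e^(-4) + 3·e^(-4) + O(x^7).
The coefficient of x^6 is 256·e^(-4)/15.

Final answer: 256·e^(-4)/15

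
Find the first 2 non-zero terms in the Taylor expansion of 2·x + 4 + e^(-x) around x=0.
x + 5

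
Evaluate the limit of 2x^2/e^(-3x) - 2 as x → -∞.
The quotient is an ∞/∞ indeterminate form as x → -∞.
Compare growth rates of the dominant terms (exponentials ≫ polynomials ≫ logarithms), or apply L'Hôpital's rule; the quotient → 0.
Adding the constant: 0 - 2 = -2. Limit = -2.

Final answer: -2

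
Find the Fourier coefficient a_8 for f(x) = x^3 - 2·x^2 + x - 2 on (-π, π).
a_8 = (1/π) ∫_{-π}^{π} f(x)·cos(8x) dx.
Evaluate the integral (use parity and integration by parts as needed): a_8 = -1/8.

Final answer: -1/8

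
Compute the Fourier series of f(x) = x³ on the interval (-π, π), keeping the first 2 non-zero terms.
(-12 + 2·π^2)·sin(x) + (3/2 - π^2)·sin(2·x)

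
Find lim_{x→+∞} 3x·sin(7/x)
As x → +∞: let u = 7/x → 0⁺; then 3·x·sin(7/x) = 3·7·sin(u)/u → 3·7·1 = 21.
Limit = 21.

Final answer: 21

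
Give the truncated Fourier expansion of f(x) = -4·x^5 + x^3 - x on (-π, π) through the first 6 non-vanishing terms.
(-974 - 8·π^4 + 162·π^2)·sin(x) + (-21·π^2 + 65/2 + 4·π^4)·sin(2·x) + (-8·π^4/3 - 410/81 + 178·π^2/27)·sin(3·x) + (-3·π^2 + 13/8 + 2·π^4)·sin(4·x) + (-8·π^4/5 - 502/625 + 42·π^2/25)·sin(5·x) + (-29·π^2/27 + 83/162 + 4·π^4/3)·sin(6·x)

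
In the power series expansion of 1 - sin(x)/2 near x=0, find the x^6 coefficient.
Expand to order 6: 1 - sin(x)/2 = -x^5/240 + x^3/12 - x/2 + 1 + O(x^7).
The coefficient of x^6 is 0.

Final answer: 0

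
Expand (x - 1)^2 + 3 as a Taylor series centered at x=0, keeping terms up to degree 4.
x^2 - 2·x + 4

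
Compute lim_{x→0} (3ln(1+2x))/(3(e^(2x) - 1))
Both numerator and denominator → 0 as x → 0; this is a 0/0 indeterminate form.
Expand each to leading order near x = 0: numerator ~ 6·x, denominator ~ 6·x.
The limit of the ratio is 1.

Final answer: 1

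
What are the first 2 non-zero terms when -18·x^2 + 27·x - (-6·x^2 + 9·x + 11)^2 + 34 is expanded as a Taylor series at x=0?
-171·x - 87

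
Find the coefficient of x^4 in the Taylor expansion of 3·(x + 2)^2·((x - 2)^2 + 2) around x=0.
Expand to order 4: 3·(x + 2)^2·((x - 2)^2 + 2) = 3·x^4 - 18·x^2 + 24·x + 72 + O(x^5).
The coefficient of x^4 is 3.

Final answer: 3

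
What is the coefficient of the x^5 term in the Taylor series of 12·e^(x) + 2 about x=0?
Expand to order 5: 12·e^(x) + 2 = x^5/10 + x^4/2 + 2·x^3 + 6·x^2 + 12·x + 14 + O(x^6).
The coefficient of x^5 is 1/10.

Final answer: 1/10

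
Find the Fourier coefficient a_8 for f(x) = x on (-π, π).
a_8 = (1/π) ∫_{-π}^{π} f(x)·cos(8x) dx.
Evaluate the integral (use parity and integration by parts as needed): a_8 = 0.

Final answer: 0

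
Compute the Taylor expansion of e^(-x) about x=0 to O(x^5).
x^4/24 - x^3/6 + x^2/2 - x + 1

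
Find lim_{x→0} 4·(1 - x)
Direct substitution at x = 0 gives 4.

Final answer: 4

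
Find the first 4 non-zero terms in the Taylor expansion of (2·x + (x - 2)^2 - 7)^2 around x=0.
-4·x^3 - 2·x^2 + 12·x + 9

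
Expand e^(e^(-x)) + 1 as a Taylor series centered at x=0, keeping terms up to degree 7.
-877·e·x^7/5040 + 203·e·x^6/720 - 13·e·x^5/30 + 5·e·x^4/8 - 5·e·x^3/6 + e·x^2 - e·x + 1 + e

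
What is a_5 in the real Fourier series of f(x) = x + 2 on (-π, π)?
a_5 = (1/π) ∫_{-π}^{π} f(x)·cos(5x) dx.
Evaluate the integral (use parity and integration by parts as needed): a_5 = 0.

Final answer: 0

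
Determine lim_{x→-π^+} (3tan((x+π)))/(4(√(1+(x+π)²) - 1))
Both numerator and denominator → 0 as x → -π^+; this is a 0/0 indeterminate form.
Expand each to leading order near x = -π: numerator ~ 3·(x + π), denominator ~ 2·(x + π)^2.
The limit of the ratio is ∞.

Final answer: ∞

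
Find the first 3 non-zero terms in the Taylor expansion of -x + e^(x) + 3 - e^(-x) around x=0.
x^3/3 + x + 3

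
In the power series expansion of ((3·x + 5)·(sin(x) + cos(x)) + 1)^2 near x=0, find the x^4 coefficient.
Expand to order 4: ((3·x + 5)·(sin(x) + cos(x)) + 1)^2 = -487·x^4/12 - 20·x^3 + 70·x^2 + 96·x + 36 + O(x^5).
The coefficient of x^4 is -487/12.

Final answer: -487/12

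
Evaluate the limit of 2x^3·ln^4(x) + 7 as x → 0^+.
The product is a 0·∞ indeterminate form at x → 0⁺.
Rewrite the product as 2·ln^4(x) / x^(-3) and apply L'Hôpital, or use the standard hierarchy x^(-3) ≫ |ln x|^4 as x → 0⁺.
The indeterminate product → 0, so the limit = 7.

Final answer: 7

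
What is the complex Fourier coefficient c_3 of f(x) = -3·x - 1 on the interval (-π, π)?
Compute the real Fourier coefficients first: a_3 = 0, b_3 = -2.
Then c_3 = (a_3 − i·b_3)/2 = i.

Final answer: i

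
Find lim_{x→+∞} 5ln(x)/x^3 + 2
The quotient is an ∞/∞ indeterminate form as x → +∞.
The polynomial denominator x^3 dominates the logarithmic numerator (any positive power of x ≫ ln(x) as x → ∞), so the quotient → 0.
Adding the constant: 0 + 2 = 2. Limit = 2.

Final answer: 2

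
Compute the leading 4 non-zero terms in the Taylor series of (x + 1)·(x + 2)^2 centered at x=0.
x^3 + 5·x^2 + 8·x + 4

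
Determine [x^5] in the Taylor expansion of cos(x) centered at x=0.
Expand to order 5: cos(x) = x^4/24 - x^2/2 + 1 + O(x^6).
The coefficient of x^5 is 0.

Final answer: 0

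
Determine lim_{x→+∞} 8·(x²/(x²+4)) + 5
Evaluate the dominant behaviour as x → +∞; each term tends to a finite value or vanishes.
Limit = 13.

Final answer: 13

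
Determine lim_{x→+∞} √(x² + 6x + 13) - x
This is an ∞ − ∞ indeterminate form.
Multiply and divide by the conjugate √(x²+6x + 13) + x; the x² terms cancel, leaving (6x + 13)/(√(x²+6x + 13)+x) → 6/2 = 3.
Limit = 3.

Final answer: 3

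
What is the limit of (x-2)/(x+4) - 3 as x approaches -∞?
Evaluate the dominant behaviour as x → -∞; each term tends to a finite value or vanishes.
Limit = -2.

Final answer: -2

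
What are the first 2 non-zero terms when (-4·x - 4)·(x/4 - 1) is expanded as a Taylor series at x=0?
3·x + 4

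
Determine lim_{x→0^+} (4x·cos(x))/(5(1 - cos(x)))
Both numerator and denominator → 0 as x → 0^+; this is a 0/0 indeterminate form.
Expand each to leading order near x = 0: numerator ~ 4·x, denominator ~ 5·x^2/2.
The limit of the ratio is ∞.

Final answer: ∞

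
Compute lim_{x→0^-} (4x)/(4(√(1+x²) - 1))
Both numerator and denominator → 0 as x → 0^-; this is a 0/0 indeterminate form.
Expand each to leading order near x = 0: numerator ~ 4·x, denominator ~ 2·x^2.
The limit of the ratio is -∞.

Final answer: -∞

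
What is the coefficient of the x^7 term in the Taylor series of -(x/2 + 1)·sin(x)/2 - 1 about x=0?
Expand to order 7: -(x/2 + 1)·sin(x)/2 - 1 = x^7/10080 - x^6/480 - x^5/240 + x^4/24 + x^3/12 - x^2/4 - x/2 - 1 + O(x^8).
The coefficient of x^7 is 1/10080.

Final answer: 1/10080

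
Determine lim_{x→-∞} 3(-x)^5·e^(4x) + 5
The product is a 0·∞ indeterminate form at x → -∞.
Rewrite the product as 3(-x)^5 / e^(-4x) (an ∞/∞ form) and apply L'Hôpital, or use the standard hierarchy e^(4|x|) ≫ |(-x)^5| as x → -∞.
The indeterminate product → 0, so the limit = 5.

Final answer: 5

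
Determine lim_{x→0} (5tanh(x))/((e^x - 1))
Both numerator and denominator → 0 as x → 0; this is a 0/0 indeterminate form.
Expand each to leading order near x = 0: numerator ~ 5·x, denominator ~ x.
The limit of the ratio is 5.

Final answer: 5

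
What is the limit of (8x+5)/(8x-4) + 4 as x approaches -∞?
Evaluate the dominant behaviour as x → -∞; each term tends to a finite value or vanishes.
Limit = 5.

Final answer: 5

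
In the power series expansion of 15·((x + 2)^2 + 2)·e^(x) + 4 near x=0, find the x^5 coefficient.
Expand to order 5: 15·((x + 2)^2 + 2)·e^(x) + 4 = 23·x^5/4 + 85·x^4/4 + 60·x^3 + 120·x^2 + 150·x + 94 + O(x^6).
The coefficient of x^5 is 23/4.

Final answer: 23/4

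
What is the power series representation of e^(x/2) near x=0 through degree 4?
x^4/384 + x^3/48 + x^2/8 + x/2 + 1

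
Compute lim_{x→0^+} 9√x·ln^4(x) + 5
The product is a 0·∞ indeterminate form at x → 0⁺.
Rewrite the product as 9·ln^4(x) / x^(-1/2) and apply L'Hôpital, or use the standard hierarchy x^(-1/2) ≫ |ln x|^4 as x → 0⁺.
The indeterminate product → 0, so the limit = 5.

Final answer: 5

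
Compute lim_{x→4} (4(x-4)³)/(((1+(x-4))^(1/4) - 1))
Both numerator and denominator → 0 as x → 4; this is a 0/0 indeterminate form.
Expand each to leading order near x = 4: numerator ~ 4·(x - 4)^3, denominator ~ (x - 4)/4.
The limit of the ratio is 0.

Final answer: 0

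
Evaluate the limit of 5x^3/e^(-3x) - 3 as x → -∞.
The quotient is an ∞/∞ indeterminate form as x → -∞.
Compare growth rates of the dominant terms (exponentials ≫ polynomials ≫ logarithms), or apply L'Hôpital's rule; the quotient → 0.
Adding the constant: 0 - 3 = -3. Limit = -3.

Final answer: -3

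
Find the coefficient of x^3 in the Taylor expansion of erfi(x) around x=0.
Expand to order 3: erfi(x) = 2·x^3/(3·√(π)) + 2·x/√(π) + O(x^4).
The coefficient of x^3 is 2/(3·√(π)).

Final answer: 2/(3·√(π))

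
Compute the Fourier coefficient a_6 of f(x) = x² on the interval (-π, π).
a_6 = (1/π) ∫_{-π}^{π} f(x)·cos(6x) dx.
Evaluate the integral (use parity and integration by parts as needed): a_6 = 1/9.

Final answer: 1/9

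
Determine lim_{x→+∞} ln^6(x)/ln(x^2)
This is an ∞/∞ indeterminate form as x → +∞.
Write ln(x^2) = 2·ln(x), reducing the quotient to ln^5(x)/2 → ∞.
Limit = ∞.

Final answer: ∞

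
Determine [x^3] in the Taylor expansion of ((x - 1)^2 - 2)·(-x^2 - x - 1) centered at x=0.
Expand to order 3: ((x - 1)^2 - 2)·(-x^2 - x - 1) = x^3 + 2·x^2 + 3·x + 1 + O(x^4).
The coefficient of x^3 is 1.

Final answer: 1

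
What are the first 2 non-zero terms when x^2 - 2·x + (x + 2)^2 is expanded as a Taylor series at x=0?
2·x + 4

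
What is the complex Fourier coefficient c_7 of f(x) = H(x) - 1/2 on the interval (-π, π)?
Compute the real Fourier coefficients first: a_7 = 0, b_7 = 2/(7·π).
Then c_7 = (a_7 − i·b_7)/2 = -i/(7·π).

Final answer: -i/(7·π)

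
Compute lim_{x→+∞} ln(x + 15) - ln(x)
This is an ∞ − ∞ indeterminate form.
Combine the logarithms: ln(x+15) − ln(x) = ln((x+15)/(x)) = ln(1 + 15/(x)) → ln(1) = 0.
Limit = 0.

Final answer: 0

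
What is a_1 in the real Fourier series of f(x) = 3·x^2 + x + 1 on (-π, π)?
a_1 = (1/π) ∫_{-π}^{π} f(x)·cos(1x) dx.
Evaluate the integral (use parity and integration by parts as needed): a_1 = -12.

Final answer: -12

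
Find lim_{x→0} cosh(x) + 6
Direct substitution at x = 0 gives 7.

Final answer: 7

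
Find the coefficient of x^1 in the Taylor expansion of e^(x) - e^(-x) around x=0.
Expand to order 1: e^(x) - e^(-x) = 2·x + O(x^2).
The coefficient of x^1 is 2.

Final answer: 2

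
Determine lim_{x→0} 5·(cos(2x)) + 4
Direct substitution at x = 0 gives 9.

Final answer: 9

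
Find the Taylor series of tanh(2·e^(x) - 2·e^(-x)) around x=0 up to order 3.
-62·x^3/3 + 4·x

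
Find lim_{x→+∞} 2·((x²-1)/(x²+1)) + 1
Evaluate the dominant behaviour as x → +∞; each term tends to a finite value or vanishes.
Limit = 3.

Final answer: 3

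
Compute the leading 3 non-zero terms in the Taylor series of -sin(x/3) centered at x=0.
-x^5/29160 + x^3/162 - x/3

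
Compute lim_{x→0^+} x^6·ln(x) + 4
The product is a 0·∞ indeterminate form at x → 0⁺.
Rewrite the product as ln(x) / x^(-6) and apply L'Hôpital, or use the standard hierarchy x^(-6) ≫ |ln x| as x → 0⁺.
The indeterminate product → 0, so the limit = 4.

Final answer: 4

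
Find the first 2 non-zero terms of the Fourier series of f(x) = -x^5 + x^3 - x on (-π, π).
(-254 - 2·π^4 + 42·π^2)·sin(x) + (-6·π^2 + 10 + π^4)·sin(2·x)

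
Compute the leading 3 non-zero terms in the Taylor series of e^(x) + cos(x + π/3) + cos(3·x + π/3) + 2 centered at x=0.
-2·x^2 + x·(1 - 2·√(3)) + 4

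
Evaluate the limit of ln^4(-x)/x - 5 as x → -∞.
The quotient is an ∞/∞ indeterminate form as x → -∞.
Compare growth rates of the dominant terms (exponentials ≫ polynomials ≫ logarithms), or apply L'Hôpital's rule; the quotient → 0.
Adding the constant: 0 - 5 = -5. Limit = -5.

Final answer: -5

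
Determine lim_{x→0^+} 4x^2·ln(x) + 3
The product is a 0·∞ indeterminate form at x → 0⁺.
Rewrite the product as 4·ln(x) / x^(-2) and apply L'Hôpital, or use the standard hierarchy x^(-2) ≫ |ln x| as x → 0⁺.
The indeterminate product → 0, so the limit = 3.

Final answer: 3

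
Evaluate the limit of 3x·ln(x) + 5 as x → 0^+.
The product is a 0·∞ indeterminate form at x → 0⁺.
Rewrite the product as 3·ln(x) / x^(-1) and apply L'Hôpital, or use the standard hierarchy x^(-1) ≫ |ln x| as x → 0⁺.
The indeterminate product → 0, so the limit = 5.

Final answer: 5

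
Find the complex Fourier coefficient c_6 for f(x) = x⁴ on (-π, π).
Compute the real Fourier coefficients first: a_6 = -1/27 + 2·π^2/9, b_6 = 0.
Then c_6 = (a_6 − i·b_6)/2 = -1/54 + π^2/9.

Final answer: -1/54 + π^2/9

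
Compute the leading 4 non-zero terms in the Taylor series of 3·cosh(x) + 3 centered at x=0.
x^6/240 + x^4/8 + 3·x^2/2 + 6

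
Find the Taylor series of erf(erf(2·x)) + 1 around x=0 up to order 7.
x^7·(-4096/(3·π^3) - 19456/(45·π^2) - 16384/(21·π^4) - 256/(21·π)) + x^5·(64/(5·π) + 1024/(5·π^3) + 512/(3·π^2)) + x^3·(-128/(3·π^2) - 32/(3·π)) + 8·x/π + 1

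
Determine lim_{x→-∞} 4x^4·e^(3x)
This is a 0·∞ indeterminate form at x → -∞.
Rewrite the product as 4x^4 / e^(-3x) (an ∞/∞ form) and apply L'Hôpital, or use the standard hierarchy e^(3|x|) ≫ |x^4| as x → -∞.
The indeterminate product → 0, so the limit = 0.

Final answer: 0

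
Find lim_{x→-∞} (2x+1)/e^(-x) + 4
The quotient is an ∞/∞ indeterminate form as x → -∞.
Compare growth rates of the dominant terms (exponentials ≫ polynomials ≫ logarithms), or apply L'Hôpital's rule; the quotient → 0.
Adding the constant: 0 + 4 = 4. Limit = 4.

Final answer: 4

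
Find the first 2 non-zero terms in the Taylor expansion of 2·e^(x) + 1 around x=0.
2·x + 3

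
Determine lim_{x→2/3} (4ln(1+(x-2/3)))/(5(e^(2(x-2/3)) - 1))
Both numerator and denominator → 0 as x → 2/3; this is a 0/0 indeterminate form.
Expand each to leading order near x = 2/3: numerator ~ 4·(x - 2/3), denominator ~ 10·(x - 2/3).
The limit of the ratio is 2/5.

Final answer: 2/5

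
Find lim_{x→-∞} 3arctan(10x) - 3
Evaluate the dominant behaviour as x → -∞; each term tends to a finite value or vanishes.
Limit = -3·π/2 - 3.

Final answer: -3·π/2 - 3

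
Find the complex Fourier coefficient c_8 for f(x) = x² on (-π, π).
Compute the real Fourier coefficients first: a_8 = 1/16, b_8 = 0.
Then c_8 = (a_8 − i·b_8)/2 = 1/32.

Final answer: 1/32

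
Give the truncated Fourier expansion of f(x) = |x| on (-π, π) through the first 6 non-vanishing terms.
-4·cos(x)/π - 4·cos(3·x)/(9·π) - 4·cos(5·x)/(25·π) - 4·cos(7·x)/(49·π) - 4·cos(9·x)/(81·π) + π/2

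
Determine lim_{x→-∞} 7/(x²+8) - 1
Evaluate the dominant behaviour as x → -∞; each term tends to a finite value or vanishes.
Limit = -1.

Final answer: -1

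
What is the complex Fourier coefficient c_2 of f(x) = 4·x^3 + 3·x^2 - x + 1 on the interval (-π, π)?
Compute the real Fourier coefficients first: a_2 = 3, b_2 = 7 - 4·π^2.
Then c_2 = (a_2 − i·b_2)/2 = 3/2 - 7·i/2 + 2·i·π^2.

Final answer: 3/2 - 7·i/2 + 2·i·π^2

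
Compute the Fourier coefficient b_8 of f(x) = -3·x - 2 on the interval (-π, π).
b_8 = (1/π) ∫_{-π}^{π} f(x)·sin(8x) dx.
Evaluate the integral (use parity and integration by parts as needed): b_8 = 3/4.

Final answer: 3/4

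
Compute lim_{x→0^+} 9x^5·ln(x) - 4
The product is a 0·∞ indeterminate form at x → 0⁺.
Rewrite the product as 9·ln(x) / x^(-5) and apply L'Hôpital, or use the standard hierarchy x^(-5) ≫ |ln x| as x → 0⁺.
The indeterminate product → 0, so the limit = -4.

Final answer: -4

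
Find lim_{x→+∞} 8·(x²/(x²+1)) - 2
Evaluate the dominant behaviour as x → +∞; each term tends to a finite value or vanishes.
Limit = 6.

Final answer: 6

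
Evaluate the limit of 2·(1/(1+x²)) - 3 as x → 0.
Direct substitution at x = 0 gives -1.

Final answer: -1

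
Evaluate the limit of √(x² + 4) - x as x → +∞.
This is an ∞ − ∞ indeterminate form.
Multiply and divide by the conjugate √(x²+4) + x; the x² terms cancel, leaving 4/(√(x²+4)+x) → 0.
Limit = 0.

Final answer: 0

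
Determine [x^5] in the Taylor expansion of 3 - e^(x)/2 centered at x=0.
Expand to order 5: 3 - e^(x)/2 = -x^5/240 - x^4/48 - x^3/12 - x^2/4 - x/2 + 5/2 + O(x^6).
The coefficient of x^5 is -1/240.

Final answer: -1/240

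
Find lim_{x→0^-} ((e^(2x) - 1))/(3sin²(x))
Both numerator and denominator → 0 as x → 0^-; this is a 0/0 indeterminate form.
Expand each to leading order near x = 0: numerator ~ 2·x, denominator ~ 3·x^2.
The limit of the ratio is -∞.

Final answer: -∞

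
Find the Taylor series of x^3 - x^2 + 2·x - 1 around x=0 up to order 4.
x^3 - x^2 + 2·x - 1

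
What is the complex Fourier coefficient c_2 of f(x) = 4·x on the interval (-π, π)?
Compute the real Fourier coefficients first: a_2 = 0, b_2 = -4.
Then c_2 = (a_2 − i·b_2)/2 = 2·i.

Final answer: 2·i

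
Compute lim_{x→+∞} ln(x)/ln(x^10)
This is an ∞/∞ indeterminate form as x → +∞.
Write ln(x^10) = 10·ln(x), reducing the quotient to 1/10.
Limit = 1/10.

Final answer: 1/10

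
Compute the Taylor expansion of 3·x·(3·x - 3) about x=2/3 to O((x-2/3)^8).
-2 + 3·(x - 2/3) + 9·(x - 2/3)^2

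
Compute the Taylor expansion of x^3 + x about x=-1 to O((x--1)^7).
-2 + 4·(x + 1) - 3·(x + 1)^2 + (x + 1)^3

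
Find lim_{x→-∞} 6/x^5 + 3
Evaluate the dominant behaviour as x → -∞; each term tends to a finite value or vanishes.
Limit = 3.

Final answer: 3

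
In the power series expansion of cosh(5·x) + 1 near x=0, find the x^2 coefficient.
Expand to order 2: cosh(5·x) + 1 = 25·x^2/2 + 2 + O(x^3).
The coefficient of x^2 is 25/2.

Final answer: 25/2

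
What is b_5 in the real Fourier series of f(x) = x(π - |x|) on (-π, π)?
b_5 = (1/π) ∫_{-π}^{π} f(x)·sin(5x) dx.
Evaluate the integral (use parity and integration by parts as needed): b_5 = 8/(125·π).

Final answer: 8/(125·π)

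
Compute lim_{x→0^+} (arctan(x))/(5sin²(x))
Both numerator and denominator → 0 as x → 0^+; this is a 0/0 indeterminate form.
Expand each to leading order near x = 0: numerator ~ x, denominator ~ 5·x^2.
The limit of the ratio is ∞.

Final answer: ∞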